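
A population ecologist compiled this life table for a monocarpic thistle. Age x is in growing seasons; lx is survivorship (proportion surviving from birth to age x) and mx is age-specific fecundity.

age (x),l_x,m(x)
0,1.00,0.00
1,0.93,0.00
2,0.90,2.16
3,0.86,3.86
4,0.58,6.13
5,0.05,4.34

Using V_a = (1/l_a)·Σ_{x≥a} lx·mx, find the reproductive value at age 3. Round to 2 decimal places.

8.25

lx·mx for x ≥ 3: 3.3196, 3.5554, 0.217 → sum = 7.092
V_3 = 7.092 / l_3 = 7.092 / 0.86 = 8.246512… → 8.25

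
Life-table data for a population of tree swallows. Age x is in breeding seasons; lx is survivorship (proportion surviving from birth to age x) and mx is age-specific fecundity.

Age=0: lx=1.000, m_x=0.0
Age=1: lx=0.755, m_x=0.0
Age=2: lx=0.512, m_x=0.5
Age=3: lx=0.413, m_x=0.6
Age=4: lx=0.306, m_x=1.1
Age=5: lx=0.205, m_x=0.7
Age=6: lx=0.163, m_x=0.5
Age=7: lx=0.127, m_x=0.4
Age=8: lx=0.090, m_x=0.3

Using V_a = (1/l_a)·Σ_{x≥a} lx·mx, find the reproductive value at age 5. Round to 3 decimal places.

lx·mx for x ≥ 5: 0.1435, 0.0815, 0.0508, 0.027 → sum = 0.3028
V_5 = 0.3028 / l_5 = 0.3028 / 0.205 = 1.477073… → 1.477

1.477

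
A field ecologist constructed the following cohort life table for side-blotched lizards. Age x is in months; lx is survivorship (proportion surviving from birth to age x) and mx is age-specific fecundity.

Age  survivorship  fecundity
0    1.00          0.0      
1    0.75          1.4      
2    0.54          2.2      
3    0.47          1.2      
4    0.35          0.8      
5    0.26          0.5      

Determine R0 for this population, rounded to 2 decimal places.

lx·mx by age: 0, 1.05, 1.188, 0.564, 0.28, 0.13
R0 = Σ lx·mx = 3.212 → 3.21

3.21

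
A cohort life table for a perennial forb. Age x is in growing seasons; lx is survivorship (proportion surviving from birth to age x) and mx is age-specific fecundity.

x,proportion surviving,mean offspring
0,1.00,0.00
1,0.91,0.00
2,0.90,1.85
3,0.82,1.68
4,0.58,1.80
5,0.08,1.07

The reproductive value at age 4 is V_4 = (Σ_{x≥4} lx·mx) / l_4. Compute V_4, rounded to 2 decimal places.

lx·mx for x ≥ 4: 1.044, 0.0856 → sum = 1.1296
V_4 = 1.1296 / l_4 = 1.1296 / 0.58 = 1.947586… → 1.95

1.95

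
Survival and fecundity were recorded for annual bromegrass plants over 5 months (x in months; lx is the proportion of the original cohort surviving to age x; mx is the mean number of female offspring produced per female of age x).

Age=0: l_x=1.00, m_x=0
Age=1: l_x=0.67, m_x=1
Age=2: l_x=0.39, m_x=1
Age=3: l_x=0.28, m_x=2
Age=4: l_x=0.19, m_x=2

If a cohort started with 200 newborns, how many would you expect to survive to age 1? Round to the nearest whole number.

134

Expected survivors = N0 · l_1 = 200 × 0.67 = 134 → 134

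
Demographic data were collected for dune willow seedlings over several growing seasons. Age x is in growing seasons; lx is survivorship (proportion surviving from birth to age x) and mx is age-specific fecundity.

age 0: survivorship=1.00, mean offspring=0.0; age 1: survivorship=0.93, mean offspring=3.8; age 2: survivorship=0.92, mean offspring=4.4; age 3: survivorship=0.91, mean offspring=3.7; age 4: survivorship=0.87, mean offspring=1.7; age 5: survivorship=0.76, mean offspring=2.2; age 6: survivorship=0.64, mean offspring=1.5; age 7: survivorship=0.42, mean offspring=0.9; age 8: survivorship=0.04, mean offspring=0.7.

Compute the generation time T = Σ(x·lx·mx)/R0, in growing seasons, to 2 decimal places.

lx·mx: 0, 3.534, 4.048, 3.367, 1.479, 1.672, 0.96, 0.378, 0.028 → R0 = 15.466
x·lx·mx: 0, 3.534, 8.096, 10.101, 5.916, 8.36, 5.76, 2.646, 0.224 → Σ = 44.637
T = 44.637 / 15.466 = 2.886137… → 2.89

2.89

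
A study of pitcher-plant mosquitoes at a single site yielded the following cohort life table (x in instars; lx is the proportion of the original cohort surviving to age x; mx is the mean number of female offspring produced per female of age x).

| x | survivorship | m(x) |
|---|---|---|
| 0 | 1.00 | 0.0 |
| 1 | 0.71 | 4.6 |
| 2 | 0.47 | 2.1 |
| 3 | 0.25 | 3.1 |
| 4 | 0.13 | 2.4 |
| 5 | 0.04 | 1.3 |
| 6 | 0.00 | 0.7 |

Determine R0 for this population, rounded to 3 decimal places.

5.392

lx·mx by age: 0, 3.266, 0.987, 0.775, 0.312, 0.052, 0
R0 = Σ lx·mx = 5.392 → 5.392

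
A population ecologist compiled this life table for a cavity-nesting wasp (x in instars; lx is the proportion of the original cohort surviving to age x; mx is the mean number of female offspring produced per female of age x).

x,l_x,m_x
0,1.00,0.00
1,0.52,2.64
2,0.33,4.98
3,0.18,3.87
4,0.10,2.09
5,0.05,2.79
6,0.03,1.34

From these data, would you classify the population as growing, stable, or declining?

R0 = Σ lx·mx = 0 + 1.3728 + 1.6434 + 0.6966 + 0.209 + 0.1395 + 0.0402 = 4.1015
R0 > 1, so the population is growing.

growing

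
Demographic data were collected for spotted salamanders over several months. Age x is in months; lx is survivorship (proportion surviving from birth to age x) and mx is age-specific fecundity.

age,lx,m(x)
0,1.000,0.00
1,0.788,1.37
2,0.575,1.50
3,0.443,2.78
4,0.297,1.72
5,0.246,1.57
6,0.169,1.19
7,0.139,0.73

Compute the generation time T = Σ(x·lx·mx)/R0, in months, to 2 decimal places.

2.83

lx·mx: 0, 1.07956, 0.8625, 1.23154, 0.51084, 0.38622, 0.20111, 0.10147 → R0 = 4.37324
x·lx·mx: 0, 1.07956, 1.725, 3.69462, 2.04336, 1.9311, 1.20666, 0.71029 → Σ = 12.39059
T = 12.39059 / 4.37324 = 2.833275… → 2.83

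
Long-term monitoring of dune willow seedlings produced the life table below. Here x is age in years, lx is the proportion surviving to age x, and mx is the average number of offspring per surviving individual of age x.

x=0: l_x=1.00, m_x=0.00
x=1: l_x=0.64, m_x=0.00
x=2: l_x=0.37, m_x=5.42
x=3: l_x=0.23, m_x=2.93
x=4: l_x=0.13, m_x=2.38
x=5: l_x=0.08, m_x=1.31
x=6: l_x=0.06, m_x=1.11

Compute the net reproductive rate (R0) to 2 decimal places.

lx·mx by age: 0, 0, 2.0054, 0.6739, 0.3094, 0.1048, 0.0666
R0 = Σ lx·mx = 3.1601 → 3.16

3.16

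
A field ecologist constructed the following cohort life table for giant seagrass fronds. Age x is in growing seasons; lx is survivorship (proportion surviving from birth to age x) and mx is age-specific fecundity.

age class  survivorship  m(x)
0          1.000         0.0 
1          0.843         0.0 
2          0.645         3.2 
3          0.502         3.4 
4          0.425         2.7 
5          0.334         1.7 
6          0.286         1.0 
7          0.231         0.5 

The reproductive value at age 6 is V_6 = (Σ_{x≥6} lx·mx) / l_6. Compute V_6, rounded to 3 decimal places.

1.404

lx·mx for x ≥ 6: 0.286, 0.1155 → sum = 0.4015
V_6 = 0.4015 / l_6 = 0.4015 / 0.286 = 1.403846… → 1.404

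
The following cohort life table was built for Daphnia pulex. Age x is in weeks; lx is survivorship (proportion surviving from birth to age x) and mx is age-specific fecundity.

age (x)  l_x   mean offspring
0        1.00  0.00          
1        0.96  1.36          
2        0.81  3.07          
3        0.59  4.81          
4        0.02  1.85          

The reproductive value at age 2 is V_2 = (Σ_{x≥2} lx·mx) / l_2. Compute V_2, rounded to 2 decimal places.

lx·mx for x ≥ 2: 2.4867, 2.8379, 0.037 → sum = 5.3616
V_2 = 5.3616 / l_2 = 5.3616 / 0.81 = 6.619259… → 6.62

6.62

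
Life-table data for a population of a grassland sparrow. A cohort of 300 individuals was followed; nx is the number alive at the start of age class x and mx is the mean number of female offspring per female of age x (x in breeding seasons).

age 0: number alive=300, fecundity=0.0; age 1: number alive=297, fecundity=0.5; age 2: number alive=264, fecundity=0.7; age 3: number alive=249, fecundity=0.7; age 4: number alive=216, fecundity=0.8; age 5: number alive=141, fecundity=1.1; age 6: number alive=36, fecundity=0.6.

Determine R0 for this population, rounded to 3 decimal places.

lx = nx/n0 = nx/300: 1, 0.99, 0.88, 0.83, 0.72, 0.47, 0.12
lx·mx by age: 0, 0.495, 0.616, 0.581, 0.576, 0.517, 0.072
R0 = Σ lx·mx = 2.857 → 2.857

2.857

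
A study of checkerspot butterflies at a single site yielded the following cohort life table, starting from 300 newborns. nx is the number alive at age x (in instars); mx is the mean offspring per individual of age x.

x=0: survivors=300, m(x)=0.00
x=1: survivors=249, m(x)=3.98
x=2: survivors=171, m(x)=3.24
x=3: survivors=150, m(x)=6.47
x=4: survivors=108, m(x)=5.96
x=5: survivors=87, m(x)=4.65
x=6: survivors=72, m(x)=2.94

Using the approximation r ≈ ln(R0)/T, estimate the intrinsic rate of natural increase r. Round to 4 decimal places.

0.8790

lx = nx/n0 = nx/300: 1, 0.83, 0.57, 0.5, 0.36, 0.29, 0.24
R0 = Σ lx·mx = 0 + 3.3034 + 1.8468 + 3.235 + 2.1456 + 1.3485 + 0.7056 = 12.5849
Σ x·lx·mx = 36.2605; T = 36.2605/12.5849 = 2.88127…
r ≈ ln(R0)/T = ln(12.5849)/2.88127… = 0.878952… → 0.8790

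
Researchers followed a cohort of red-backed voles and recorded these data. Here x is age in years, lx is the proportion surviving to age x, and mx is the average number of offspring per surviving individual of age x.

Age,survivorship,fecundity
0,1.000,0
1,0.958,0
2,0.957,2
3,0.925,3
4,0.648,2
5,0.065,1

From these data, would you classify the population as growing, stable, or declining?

growing

R0 = Σ lx·mx = 0 + 0 + 1.914 + 2.775 + 1.296 + 0.065 = 6.05
R0 > 1, so the population is growing.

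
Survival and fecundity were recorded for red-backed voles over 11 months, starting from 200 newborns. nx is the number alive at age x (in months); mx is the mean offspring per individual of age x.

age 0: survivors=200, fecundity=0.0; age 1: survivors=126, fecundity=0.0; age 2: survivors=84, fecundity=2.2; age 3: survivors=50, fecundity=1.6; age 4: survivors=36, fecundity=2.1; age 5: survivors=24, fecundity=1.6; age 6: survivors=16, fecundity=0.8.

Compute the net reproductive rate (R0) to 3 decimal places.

1.958

lx = nx/n0 = nx/200: 1, 0.63, 0.42, 0.25, 0.18, 0.12, 0.08
lx·mx by age: 0, 0, 0.924, 0.4, 0.378, 0.192, 0.064
R0 = Σ lx·mx = 1.958 → 1.958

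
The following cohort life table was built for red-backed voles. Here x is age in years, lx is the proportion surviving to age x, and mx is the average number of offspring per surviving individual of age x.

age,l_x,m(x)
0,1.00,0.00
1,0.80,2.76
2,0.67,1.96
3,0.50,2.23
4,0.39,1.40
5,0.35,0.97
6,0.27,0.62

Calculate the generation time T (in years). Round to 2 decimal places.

2.30

lx·mx: 0, 2.208, 1.3132, 1.115, 0.546, 0.3395, 0.1674 → R0 = 5.6891
x·lx·mx: 0, 2.208, 2.6264, 3.345, 2.184, 1.6975, 1.0044 → Σ = 13.0653
T = 13.0653 / 5.6891 = 2.29655… → 2.30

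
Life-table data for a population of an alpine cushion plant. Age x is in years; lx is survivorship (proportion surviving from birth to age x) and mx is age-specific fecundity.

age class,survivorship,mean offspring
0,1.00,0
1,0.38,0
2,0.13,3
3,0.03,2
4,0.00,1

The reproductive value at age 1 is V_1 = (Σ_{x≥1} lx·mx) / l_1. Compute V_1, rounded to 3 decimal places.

1.184

lx·mx for x ≥ 1: 0, 0.39, 0.06, 0 → sum = 0.45
V_1 = 0.45 / l_1 = 0.45 / 0.38 = 1.184211… → 1.184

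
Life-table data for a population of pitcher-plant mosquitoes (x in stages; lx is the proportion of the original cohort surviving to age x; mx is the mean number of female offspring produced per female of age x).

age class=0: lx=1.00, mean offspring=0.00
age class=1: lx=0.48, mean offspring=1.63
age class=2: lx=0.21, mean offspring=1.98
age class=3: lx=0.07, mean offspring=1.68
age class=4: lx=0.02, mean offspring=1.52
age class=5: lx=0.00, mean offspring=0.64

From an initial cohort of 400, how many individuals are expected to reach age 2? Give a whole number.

Expected survivors = N0 · l_2 = 400 × 0.21 = 84 → 84

84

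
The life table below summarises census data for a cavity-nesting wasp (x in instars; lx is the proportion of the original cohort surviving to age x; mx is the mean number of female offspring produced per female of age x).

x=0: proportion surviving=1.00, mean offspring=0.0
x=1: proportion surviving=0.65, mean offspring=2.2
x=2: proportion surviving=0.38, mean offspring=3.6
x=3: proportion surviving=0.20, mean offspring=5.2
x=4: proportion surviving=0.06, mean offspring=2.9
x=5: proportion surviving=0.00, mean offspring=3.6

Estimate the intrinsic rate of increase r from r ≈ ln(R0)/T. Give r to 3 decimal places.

R0 = Σ lx·mx = 0 + 1.43 + 1.368 + 1.04 + 0.174 + 0 = 4.012
Σ x·lx·mx = 7.982; T = 7.982/4.012 = 1.98953…
r ≈ ln(R0)/T = ln(4.012)/1.98953… = 0.6983… → 0.698

0.698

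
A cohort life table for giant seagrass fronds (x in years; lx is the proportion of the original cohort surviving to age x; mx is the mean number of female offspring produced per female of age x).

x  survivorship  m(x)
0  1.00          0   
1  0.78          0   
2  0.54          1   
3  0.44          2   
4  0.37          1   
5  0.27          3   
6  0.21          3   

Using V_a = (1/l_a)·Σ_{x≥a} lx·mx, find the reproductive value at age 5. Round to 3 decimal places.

lx·mx for x ≥ 5: 0.81, 0.63 → sum = 1.44
V_5 = 1.44 / l_5 = 1.44 / 0.27 = 5.333333… → 5.333

5.333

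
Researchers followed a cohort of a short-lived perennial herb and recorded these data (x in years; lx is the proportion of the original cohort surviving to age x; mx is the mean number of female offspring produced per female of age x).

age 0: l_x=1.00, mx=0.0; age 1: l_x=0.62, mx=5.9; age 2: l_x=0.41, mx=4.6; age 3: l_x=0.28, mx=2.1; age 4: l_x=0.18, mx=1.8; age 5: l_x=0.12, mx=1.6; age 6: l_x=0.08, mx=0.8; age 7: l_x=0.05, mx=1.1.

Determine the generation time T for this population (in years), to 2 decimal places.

1.81

lx·mx: 0, 3.658, 1.886, 0.588, 0.324, 0.192, 0.064, 0.055 → R0 = 6.767
x·lx·mx: 0, 3.658, 3.772, 1.764, 1.296, 0.96, 0.384, 0.385 → Σ = 12.219
T = 12.219 / 6.767 = 1.805675… → 1.81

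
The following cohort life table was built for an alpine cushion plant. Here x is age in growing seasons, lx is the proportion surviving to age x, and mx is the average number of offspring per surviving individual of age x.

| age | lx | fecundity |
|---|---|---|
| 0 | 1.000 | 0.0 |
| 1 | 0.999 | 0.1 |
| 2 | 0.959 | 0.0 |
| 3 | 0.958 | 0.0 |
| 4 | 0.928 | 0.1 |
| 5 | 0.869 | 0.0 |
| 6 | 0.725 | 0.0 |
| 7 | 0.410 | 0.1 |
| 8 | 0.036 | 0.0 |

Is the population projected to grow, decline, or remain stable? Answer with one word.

R0 = Σ lx·mx = 0 + 0.0999 + 0 + 0 + 0.0928 + 0 + 0 + 0.041 + 0 = 0.2337
R0 < 1, so the population is declining.

declining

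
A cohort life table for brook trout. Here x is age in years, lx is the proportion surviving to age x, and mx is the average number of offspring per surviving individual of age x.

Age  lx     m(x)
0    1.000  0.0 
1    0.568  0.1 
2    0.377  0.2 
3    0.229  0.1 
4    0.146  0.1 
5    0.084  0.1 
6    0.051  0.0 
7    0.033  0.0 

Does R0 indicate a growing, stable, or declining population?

declining

R0 = Σ lx·mx = 0 + 0.0568 + 0.0754 + 0.0229 + 0.0146 + 0.0084 + 0 + 0 = 0.1781
R0 < 1, so the population is declining.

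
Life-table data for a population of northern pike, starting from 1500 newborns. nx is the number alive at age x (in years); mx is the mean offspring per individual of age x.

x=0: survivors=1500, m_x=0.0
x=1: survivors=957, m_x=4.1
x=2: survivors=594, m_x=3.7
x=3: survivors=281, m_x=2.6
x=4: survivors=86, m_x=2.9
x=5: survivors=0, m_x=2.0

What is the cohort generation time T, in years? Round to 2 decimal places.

lx = nx/n0 = nx/1500: 1, 0.638, 0.396, 0.18733…, 0.05733…, 0
lx·mx: 0, 2.6158, 1.4652, 0.487067…, 0.166267…, 0 → R0 = 4.734333…
x·lx·mx: 0, 2.6158, 2.9304, 1.4612…, 0.665067…, 0 → Σ = 7.672467…
T = 7.672467… / 4.734333… = 1.620601… → 1.62

1.62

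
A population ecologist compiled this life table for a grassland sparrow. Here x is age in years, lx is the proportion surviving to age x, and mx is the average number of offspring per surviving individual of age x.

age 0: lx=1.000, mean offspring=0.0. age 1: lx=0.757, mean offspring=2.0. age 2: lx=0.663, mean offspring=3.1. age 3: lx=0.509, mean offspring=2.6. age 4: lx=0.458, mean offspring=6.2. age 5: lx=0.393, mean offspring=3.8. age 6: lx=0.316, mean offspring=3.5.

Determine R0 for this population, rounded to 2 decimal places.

10.33

lx·mx by age: 0, 1.514, 2.0553, 1.3234, 2.8396, 1.4934, 1.106
R0 = Σ lx·mx = 10.3317 → 10.33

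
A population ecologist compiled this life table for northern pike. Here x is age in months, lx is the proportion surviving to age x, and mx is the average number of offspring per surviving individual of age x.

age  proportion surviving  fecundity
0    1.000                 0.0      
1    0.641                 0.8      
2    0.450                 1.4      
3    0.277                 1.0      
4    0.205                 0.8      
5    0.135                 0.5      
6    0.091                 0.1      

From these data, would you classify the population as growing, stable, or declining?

growing

R0 = Σ lx·mx = 0 + 0.5128 + 0.63 + 0.277 + 0.164 + 0.0675 + 0.0091 = 1.6604
R0 > 1, so the population is growing.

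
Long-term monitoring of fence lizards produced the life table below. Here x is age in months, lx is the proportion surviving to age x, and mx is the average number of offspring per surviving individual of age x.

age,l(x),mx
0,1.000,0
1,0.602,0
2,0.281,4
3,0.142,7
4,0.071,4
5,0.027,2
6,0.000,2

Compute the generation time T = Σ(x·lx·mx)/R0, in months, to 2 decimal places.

lx·mx: 0, 0, 1.124, 0.994, 0.284, 0.054, 0 → R0 = 2.456
x·lx·mx: 0, 0, 2.248, 2.982, 1.136, 0.27, 0 → Σ = 6.636
T = 6.636 / 2.456 = 2.701954… → 2.70

2.70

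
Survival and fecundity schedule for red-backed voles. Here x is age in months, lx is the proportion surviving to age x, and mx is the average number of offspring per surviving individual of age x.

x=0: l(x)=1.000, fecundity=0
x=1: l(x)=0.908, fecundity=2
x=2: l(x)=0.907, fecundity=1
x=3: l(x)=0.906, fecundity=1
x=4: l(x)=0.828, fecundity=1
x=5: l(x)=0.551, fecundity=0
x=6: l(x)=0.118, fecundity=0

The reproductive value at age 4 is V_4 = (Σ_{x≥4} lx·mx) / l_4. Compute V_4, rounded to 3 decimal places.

lx·mx for x ≥ 4: 0.828, 0, 0 → sum = 0.828
V_4 = 0.828 / l_4 = 0.828 / 0.828 = 1 → 1.000

1.000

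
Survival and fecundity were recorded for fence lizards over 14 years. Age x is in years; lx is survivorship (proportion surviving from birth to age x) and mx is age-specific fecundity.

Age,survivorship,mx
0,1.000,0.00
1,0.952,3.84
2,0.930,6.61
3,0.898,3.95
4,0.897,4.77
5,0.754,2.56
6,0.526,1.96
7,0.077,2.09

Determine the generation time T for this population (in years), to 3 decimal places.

lx·mx: 0, 3.65568, 6.1473, 3.5471, 4.27869, 1.93024, 1.03096, 0.16093 → R0 = 20.7509
x·lx·mx: 0, 3.65568, 12.2946, 10.6413, 17.11476, 9.6512, 6.18576, 1.12651 → Σ = 60.66981
T = 60.66981 / 20.7509 = 2.923719… → 2.924

2.924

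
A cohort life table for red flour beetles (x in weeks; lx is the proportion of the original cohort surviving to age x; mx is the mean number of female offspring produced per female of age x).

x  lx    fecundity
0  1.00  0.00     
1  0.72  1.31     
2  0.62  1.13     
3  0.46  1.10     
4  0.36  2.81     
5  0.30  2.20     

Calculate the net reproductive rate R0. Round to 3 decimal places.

lx·mx by age: 0, 0.9432, 0.7006, 0.506, 1.0116, 0.66
R0 = Σ lx·mx = 3.8214 → 3.821

3.821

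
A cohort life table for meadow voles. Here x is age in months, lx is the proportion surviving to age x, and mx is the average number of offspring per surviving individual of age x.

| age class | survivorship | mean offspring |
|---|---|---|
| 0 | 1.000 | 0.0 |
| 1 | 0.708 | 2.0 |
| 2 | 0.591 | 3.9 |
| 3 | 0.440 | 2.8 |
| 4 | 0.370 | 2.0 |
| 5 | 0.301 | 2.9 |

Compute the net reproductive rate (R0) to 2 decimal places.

lx·mx by age: 0, 1.416, 2.3049, 1.232, 0.74, 0.8729
R0 = Σ lx·mx = 6.5658 → 6.57

6.57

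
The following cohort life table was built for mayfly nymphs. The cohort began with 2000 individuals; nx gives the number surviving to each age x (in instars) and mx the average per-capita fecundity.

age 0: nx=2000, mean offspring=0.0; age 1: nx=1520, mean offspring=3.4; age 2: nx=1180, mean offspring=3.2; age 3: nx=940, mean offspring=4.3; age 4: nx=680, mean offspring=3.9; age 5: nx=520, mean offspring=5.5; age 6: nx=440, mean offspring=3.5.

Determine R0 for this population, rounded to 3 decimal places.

10.019

lx = nx/n0 = nx/2000: 1, 0.76, 0.59, 0.47, 0.34, 0.26, 0.22
lx·mx by age: 0, 2.584, 1.888, 2.021, 1.326, 1.43, 0.77
R0 = Σ lx·mx = 10.019 → 10.019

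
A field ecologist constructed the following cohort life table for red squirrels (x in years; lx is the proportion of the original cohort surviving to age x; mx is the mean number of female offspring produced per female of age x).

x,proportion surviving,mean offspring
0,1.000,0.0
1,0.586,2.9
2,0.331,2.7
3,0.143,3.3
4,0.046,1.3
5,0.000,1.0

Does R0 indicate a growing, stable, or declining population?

growing

R0 = Σ lx·mx = 0 + 1.6994 + 0.8937 + 0.4719 + 0.0598 + 0 = 3.1248
R0 > 1, so the population is growing.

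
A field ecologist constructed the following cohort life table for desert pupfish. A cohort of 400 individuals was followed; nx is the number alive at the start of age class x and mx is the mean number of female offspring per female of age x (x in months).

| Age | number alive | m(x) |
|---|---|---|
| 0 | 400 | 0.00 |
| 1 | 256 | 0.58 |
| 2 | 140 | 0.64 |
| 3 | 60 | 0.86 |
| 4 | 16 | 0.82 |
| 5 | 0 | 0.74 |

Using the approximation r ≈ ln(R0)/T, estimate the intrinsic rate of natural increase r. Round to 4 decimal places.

-0.1576

lx = nx/n0 = nx/400: 1, 0.64, 0.35, 0.15, 0.04, 0
R0 = Σ lx·mx = 0 + 0.3712 + 0.224 + 0.129 + 0.0328 + 0 = 0.757
Σ x·lx·mx = 1.3374; T = 1.3374/0.757 = 1.76671…
r ≈ ln(R0)/T = ln(0.757)/1.76671… = -0.157576… → -0.1576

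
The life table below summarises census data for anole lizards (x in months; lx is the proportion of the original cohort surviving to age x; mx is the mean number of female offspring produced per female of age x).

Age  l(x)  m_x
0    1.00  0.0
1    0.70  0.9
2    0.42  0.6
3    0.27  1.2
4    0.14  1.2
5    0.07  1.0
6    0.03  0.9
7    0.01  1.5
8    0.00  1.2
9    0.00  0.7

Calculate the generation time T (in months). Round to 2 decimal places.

lx·mx: 0, 0.63, 0.252, 0.324, 0.168, 0.07, 0.027, 0.015, 0, 0 → R0 = 1.486
x·lx·mx: 0, 0.63, 0.504, 0.972, 0.672, 0.35, 0.162, 0.105, 0, 0 → Σ = 3.395
T = 3.395 / 1.486 = 2.284657… → 2.28

2.28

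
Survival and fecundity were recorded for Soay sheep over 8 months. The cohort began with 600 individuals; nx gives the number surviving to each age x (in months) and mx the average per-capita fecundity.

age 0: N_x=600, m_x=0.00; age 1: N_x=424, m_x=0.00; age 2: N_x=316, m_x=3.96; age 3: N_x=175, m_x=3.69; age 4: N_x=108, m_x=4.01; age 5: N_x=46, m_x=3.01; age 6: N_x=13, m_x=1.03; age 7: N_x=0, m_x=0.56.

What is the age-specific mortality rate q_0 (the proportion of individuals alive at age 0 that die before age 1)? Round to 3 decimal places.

0.293

lx = nx/n0 = nx/600: 1, 0.70667…, 0.52667…, 0.29167…, 0.18, 0.07667…, 0.02167…, 0
q_0 = (l_0 − l_1) / l_0 = (1 − 0.706667…) / 1
     = 0.293333… / 1 = 0.293333… → 0.293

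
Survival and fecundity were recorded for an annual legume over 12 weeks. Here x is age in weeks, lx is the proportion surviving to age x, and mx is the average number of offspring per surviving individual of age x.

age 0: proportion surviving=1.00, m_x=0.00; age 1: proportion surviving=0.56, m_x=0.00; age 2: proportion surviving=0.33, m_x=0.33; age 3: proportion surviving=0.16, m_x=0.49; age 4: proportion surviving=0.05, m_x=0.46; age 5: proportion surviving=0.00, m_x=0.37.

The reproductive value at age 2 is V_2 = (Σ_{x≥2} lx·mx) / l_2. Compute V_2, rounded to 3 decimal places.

lx·mx for x ≥ 2: 0.1089, 0.0784, 0.023, 0 → sum = 0.2103
V_2 = 0.2103 / l_2 = 0.2103 / 0.33 = 0.637273… → 0.637

0.637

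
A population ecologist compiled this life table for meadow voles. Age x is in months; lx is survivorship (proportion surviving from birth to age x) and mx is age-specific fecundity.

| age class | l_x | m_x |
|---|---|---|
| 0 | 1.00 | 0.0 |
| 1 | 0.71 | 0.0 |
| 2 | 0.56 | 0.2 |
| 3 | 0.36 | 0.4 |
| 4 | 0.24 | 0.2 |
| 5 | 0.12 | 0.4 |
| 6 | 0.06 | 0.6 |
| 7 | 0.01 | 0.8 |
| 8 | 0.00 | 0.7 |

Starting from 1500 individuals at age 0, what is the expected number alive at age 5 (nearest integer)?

180

Expected survivors = N0 · l_5 = 1500 × 0.12 = 180 → 180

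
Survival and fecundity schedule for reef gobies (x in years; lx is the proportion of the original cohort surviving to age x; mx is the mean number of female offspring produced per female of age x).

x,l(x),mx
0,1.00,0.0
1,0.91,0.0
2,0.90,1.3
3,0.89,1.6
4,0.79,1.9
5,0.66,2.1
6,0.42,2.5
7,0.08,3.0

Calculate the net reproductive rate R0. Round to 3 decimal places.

6.771

lx·mx by age: 0, 0, 1.17, 1.424, 1.501, 1.386, 1.05, 0.24
R0 = Σ lx·mx = 6.771 → 6.771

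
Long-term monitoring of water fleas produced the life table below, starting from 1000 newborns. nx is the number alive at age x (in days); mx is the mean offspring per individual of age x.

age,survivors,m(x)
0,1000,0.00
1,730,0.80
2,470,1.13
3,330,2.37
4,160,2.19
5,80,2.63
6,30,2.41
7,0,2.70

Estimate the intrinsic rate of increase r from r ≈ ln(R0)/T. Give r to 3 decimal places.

lx = nx/n0 = nx/1000: 1, 0.73, 0.47, 0.33, 0.16, 0.08, 0.03, 0
R0 = Σ lx·mx = 0 + 0.584 + 0.5311 + 0.7821 + 0.3504 + 0.2104 + 0.0723 + 0 = 2.5303
Σ x·lx·mx = 6.8799; T = 6.8799/2.5303 = 2.71901…
r ≈ ln(R0)/T = ln(2.5303)/2.71901… = 0.34143… → 0.341

0.341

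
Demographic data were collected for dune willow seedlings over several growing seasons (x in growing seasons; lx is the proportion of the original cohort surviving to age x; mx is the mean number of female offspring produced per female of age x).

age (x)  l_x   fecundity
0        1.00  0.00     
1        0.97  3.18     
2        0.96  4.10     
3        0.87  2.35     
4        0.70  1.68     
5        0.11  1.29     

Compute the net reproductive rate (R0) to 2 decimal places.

lx·mx by age: 0, 3.0846, 3.936, 2.0445, 1.176, 0.1419
R0 = Σ lx·mx = 10.383 → 10.38

10.38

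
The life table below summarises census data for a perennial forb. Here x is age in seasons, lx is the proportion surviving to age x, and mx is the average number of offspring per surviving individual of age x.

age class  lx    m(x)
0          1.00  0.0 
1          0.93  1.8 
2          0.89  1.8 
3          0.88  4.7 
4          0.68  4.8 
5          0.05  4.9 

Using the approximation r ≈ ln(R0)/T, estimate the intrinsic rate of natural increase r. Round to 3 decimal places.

0.827

R0 = Σ lx·mx = 0 + 1.674 + 1.602 + 4.136 + 3.264 + 0.245 = 10.921
Σ x·lx·mx = 31.567; T = 31.567/10.921 = 2.89049…
r ≈ ln(R0)/T = ln(10.921)/2.89049… = 0.82709… → 0.827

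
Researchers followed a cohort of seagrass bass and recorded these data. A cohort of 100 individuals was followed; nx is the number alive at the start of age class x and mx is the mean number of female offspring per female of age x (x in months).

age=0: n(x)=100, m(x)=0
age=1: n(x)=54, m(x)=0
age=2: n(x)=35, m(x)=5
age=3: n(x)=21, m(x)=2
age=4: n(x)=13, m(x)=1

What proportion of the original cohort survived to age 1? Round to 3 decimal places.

0.540

l_1 = n_1/n_0 = 54/100 = 0.54 → 0.540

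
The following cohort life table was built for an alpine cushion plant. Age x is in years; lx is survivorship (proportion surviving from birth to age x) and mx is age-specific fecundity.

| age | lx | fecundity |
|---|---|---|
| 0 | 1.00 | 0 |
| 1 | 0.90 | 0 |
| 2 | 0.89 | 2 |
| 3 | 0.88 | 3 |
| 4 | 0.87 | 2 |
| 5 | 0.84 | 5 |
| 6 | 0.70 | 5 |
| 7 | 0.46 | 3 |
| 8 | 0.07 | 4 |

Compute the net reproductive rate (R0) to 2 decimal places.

lx·mx by age: 0, 0, 1.78, 2.64, 1.74, 4.2, 3.5, 1.38, 0.28
R0 = Σ lx·mx = 15.52 → 15.52

15.52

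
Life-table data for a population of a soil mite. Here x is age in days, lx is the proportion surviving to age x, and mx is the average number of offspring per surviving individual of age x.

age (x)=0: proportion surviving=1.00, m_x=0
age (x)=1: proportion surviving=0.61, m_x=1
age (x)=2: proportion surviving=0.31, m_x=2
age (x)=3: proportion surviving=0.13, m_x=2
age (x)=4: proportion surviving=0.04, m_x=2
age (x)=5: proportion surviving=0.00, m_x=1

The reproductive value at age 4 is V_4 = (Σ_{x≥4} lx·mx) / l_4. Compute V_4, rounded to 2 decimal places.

lx·mx for x ≥ 4: 0.08, 0 → sum = 0.08
V_4 = 0.08 / l_4 = 0.08 / 0.04 = 2 → 2.00

2.00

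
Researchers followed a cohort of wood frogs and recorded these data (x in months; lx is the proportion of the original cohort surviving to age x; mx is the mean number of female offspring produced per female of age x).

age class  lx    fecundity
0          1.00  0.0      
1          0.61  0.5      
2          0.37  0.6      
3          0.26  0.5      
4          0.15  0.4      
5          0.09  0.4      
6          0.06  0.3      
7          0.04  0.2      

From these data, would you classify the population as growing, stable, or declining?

R0 = Σ lx·mx = 0 + 0.305 + 0.222 + 0.13 + 0.06 + 0.036 + 0.018 + 0.008 = 0.779
R0 < 1, so the population is declining.

declining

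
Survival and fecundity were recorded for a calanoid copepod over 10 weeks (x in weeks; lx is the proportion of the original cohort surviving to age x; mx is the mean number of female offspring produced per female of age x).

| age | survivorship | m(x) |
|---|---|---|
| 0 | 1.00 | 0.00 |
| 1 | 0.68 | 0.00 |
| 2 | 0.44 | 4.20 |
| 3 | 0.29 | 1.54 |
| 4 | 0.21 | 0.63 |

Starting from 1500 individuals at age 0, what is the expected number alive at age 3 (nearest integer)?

435

Expected survivors = N0 · l_3 = 1500 × 0.29 = 435 → 435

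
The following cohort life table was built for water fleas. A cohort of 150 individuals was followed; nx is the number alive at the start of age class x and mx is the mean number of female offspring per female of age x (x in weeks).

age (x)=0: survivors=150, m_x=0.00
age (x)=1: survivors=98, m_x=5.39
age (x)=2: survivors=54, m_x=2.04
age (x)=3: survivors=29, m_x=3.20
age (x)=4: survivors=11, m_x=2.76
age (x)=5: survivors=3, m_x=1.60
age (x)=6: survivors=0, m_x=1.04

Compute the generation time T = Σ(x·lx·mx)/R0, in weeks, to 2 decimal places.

lx = nx/n0 = nx/150: 1, 0.65333…, 0.36, 0.19333…, 0.07333…, 0.02, 0
lx·mx: 0, 3.521467…, 0.7344, 0.618667…, 0.2024…, 0.032, 0 → R0 = 5.108933…
x·lx·mx: 0, 3.521467…, 1.4688, 1.856…, 0.8096…, 0.16, 0 → Σ = 7.815867…
T = 7.815867… / 5.108933… = 1.529843… → 1.53

1.53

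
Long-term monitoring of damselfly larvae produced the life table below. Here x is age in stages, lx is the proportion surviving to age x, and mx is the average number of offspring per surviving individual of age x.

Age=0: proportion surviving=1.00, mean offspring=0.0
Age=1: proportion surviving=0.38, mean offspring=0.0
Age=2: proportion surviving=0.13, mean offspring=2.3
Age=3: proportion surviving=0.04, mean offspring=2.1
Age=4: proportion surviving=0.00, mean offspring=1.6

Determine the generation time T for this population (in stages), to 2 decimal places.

2.22

lx·mx: 0, 0, 0.299, 0.084, 0 → R0 = 0.383
x·lx·mx: 0, 0, 0.598, 0.252, 0 → Σ = 0.85
T = 0.85 / 0.383 = 2.219321… → 2.22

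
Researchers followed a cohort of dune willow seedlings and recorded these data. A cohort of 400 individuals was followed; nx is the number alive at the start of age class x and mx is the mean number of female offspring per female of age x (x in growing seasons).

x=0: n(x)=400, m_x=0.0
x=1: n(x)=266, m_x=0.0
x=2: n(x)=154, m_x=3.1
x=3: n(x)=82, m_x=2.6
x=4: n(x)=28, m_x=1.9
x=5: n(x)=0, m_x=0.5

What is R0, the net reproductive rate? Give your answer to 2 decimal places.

1.86

lx = nx/n0 = nx/400: 1, 0.665, 0.385, 0.205, 0.07, 0
lx·mx by age: 0, 0, 1.1935, 0.533, 0.133, 0
R0 = Σ lx·mx = 1.8595 → 1.86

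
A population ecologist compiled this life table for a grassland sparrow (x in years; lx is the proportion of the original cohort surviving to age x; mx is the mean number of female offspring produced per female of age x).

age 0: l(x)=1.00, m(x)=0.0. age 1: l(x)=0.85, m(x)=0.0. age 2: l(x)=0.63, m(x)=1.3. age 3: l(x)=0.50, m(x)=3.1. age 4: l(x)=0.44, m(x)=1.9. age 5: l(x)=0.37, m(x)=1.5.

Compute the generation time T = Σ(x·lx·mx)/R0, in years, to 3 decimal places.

lx·mx: 0, 0, 0.819, 1.55, 0.836, 0.555 → R0 = 3.76
x·lx·mx: 0, 0, 1.638, 4.65, 3.344, 2.775 → Σ = 12.407
T = 12.407 / 3.76 = 3.299734… → 3.300

3.300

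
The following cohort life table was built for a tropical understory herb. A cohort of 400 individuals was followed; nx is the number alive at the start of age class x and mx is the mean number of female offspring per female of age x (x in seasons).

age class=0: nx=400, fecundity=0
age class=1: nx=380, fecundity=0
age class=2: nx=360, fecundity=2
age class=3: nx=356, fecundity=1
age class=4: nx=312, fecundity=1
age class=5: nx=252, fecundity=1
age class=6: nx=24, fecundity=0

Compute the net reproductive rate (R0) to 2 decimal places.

4.10

lx = nx/n0 = nx/400: 1, 0.95, 0.9, 0.89, 0.78, 0.63, 0.06
lx·mx by age: 0, 0, 1.8, 0.89, 0.78, 0.63, 0
R0 = Σ lx·mx = 4.1 → 4.10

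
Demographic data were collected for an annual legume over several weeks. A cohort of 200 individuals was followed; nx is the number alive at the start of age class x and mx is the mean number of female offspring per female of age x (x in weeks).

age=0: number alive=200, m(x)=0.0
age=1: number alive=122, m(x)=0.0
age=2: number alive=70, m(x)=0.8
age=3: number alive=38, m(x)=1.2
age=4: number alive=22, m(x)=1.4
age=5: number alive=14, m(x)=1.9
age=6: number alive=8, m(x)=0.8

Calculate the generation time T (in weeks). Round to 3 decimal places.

3.285

lx = nx/n0 = nx/200: 1, 0.61, 0.35, 0.19, 0.11, 0.07, 0.04
lx·mx: 0, 0, 0.28, 0.228, 0.154, 0.133, 0.032 → R0 = 0.827
x·lx·mx: 0, 0, 0.56, 0.684, 0.616, 0.665, 0.192 → Σ = 2.717
T = 2.717 / 0.827 = 3.285369… → 3.285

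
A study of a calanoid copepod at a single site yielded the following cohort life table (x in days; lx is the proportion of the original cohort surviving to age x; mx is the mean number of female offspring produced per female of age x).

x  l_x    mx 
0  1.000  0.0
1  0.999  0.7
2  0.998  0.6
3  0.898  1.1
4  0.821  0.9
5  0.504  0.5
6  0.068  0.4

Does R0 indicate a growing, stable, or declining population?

growing

R0 = Σ lx·mx = 0 + 0.6993 + 0.5988 + 0.9878 + 0.7389 + 0.252 + 0.0272 = 3.304
R0 > 1, so the population is growing.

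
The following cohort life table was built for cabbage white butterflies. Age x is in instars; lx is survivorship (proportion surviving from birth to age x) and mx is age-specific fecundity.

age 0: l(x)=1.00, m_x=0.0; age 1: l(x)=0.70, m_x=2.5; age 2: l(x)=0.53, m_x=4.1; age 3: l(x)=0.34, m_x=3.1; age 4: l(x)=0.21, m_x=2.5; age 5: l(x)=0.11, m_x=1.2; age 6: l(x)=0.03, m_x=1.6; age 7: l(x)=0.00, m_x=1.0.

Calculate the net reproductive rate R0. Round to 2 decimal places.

5.68

lx·mx by age: 0, 1.75, 2.173, 1.054, 0.525, 0.132, 0.048, 0
R0 = Σ lx·mx = 5.682 → 5.68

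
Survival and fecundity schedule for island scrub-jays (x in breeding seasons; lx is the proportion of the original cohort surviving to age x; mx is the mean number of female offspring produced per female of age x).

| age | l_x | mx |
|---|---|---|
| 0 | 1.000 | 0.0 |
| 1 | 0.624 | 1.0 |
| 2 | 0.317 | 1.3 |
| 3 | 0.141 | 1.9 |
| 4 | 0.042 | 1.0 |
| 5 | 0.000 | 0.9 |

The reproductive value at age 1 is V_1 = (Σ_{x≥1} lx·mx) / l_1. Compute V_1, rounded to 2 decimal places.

lx·mx for x ≥ 1: 0.624, 0.4121, 0.2679, 0.042, 0 → sum = 1.346
V_1 = 1.346 / l_1 = 1.346 / 0.624 = 2.157051… → 2.16

2.16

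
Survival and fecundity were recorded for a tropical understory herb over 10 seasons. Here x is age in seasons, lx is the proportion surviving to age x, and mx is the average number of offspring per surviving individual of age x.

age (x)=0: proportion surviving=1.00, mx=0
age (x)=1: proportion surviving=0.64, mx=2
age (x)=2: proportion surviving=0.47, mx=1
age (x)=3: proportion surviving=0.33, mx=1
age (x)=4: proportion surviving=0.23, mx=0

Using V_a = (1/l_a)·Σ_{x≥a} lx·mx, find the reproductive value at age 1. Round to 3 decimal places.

3.250

lx·mx for x ≥ 1: 1.28, 0.47, 0.33, 0 → sum = 2.08
V_1 = 2.08 / l_1 = 2.08 / 0.64 = 3.25 → 3.250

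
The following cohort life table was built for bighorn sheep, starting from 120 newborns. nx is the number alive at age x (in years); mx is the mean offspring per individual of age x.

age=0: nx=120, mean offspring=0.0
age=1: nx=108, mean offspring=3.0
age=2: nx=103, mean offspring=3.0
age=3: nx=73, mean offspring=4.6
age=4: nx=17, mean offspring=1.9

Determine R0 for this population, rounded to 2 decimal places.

lx = nx/n0 = nx/120: 1, 0.9, 0.85833…, 0.60833…, 0.14167…
lx·mx by age: 0, 2.7, 2.575…, 2.798333…, 0.269167…
R0 = Σ lx·mx = 8.3425… → 8.34

8.34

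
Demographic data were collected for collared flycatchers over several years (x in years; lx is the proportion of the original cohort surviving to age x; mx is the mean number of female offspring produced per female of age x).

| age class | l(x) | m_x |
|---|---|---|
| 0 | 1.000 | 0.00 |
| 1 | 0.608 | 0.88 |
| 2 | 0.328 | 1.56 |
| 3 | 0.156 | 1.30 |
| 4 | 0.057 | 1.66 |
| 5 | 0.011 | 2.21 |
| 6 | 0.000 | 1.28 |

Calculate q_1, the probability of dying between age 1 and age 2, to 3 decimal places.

q_1 = (l_1 − l_2) / l_1 = (0.608 − 0.328) / 0.608
     = 0.28 / 0.608 = 0.460526… → 0.461

0.461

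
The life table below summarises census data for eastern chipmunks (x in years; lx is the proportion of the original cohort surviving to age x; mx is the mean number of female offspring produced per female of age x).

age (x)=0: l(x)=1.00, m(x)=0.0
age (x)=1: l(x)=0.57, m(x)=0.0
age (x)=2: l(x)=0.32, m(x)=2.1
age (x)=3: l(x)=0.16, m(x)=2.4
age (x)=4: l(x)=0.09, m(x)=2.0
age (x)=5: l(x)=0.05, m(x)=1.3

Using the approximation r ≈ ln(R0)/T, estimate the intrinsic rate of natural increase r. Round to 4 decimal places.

0.0967

R0 = Σ lx·mx = 0 + 0 + 0.672 + 0.384 + 0.18 + 0.065 = 1.301
Σ x·lx·mx = 3.541; T = 3.541/1.301 = 2.72175…
r ≈ ln(R0)/T = ln(1.301)/2.72175… = 0.096678… → 0.0967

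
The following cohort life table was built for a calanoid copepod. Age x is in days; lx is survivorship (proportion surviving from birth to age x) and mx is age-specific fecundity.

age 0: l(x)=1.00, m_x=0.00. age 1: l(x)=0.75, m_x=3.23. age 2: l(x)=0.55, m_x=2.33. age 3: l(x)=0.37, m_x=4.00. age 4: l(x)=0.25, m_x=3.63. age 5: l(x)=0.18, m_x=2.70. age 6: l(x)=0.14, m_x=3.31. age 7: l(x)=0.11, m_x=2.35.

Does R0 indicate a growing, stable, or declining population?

growing

R0 = Σ lx·mx = 0 + 2.4225 + 1.2815 + 1.48 + 0.9075 + 0.486 + 0.4634 + 0.2585 = 7.2994
R0 > 1, so the population is growing.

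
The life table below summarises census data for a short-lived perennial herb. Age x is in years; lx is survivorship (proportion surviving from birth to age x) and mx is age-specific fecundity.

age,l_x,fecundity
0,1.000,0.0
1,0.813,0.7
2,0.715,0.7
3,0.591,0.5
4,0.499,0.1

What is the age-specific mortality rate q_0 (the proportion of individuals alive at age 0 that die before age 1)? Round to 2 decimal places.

q_0 = (l_0 − l_1) / l_0 = (1 − 0.813) / 1
     = 0.187 / 1 = 0.187 → 0.19

0.19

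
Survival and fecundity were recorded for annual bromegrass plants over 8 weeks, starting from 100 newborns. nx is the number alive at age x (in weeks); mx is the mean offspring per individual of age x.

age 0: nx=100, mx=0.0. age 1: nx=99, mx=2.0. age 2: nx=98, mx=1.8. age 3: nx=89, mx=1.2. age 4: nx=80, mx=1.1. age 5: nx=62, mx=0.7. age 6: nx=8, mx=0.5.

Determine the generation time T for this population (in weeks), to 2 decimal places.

2.37

lx = nx/n0 = nx/100: 1, 0.99, 0.98, 0.89, 0.8, 0.62, 0.08
lx·mx: 0, 1.98, 1.764, 1.068, 0.88, 0.434, 0.04 → R0 = 6.166
x·lx·mx: 0, 1.98, 3.528, 3.204, 3.52, 2.17, 0.24 → Σ = 14.642
T = 14.642 / 6.166 = 2.374635… → 2.37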